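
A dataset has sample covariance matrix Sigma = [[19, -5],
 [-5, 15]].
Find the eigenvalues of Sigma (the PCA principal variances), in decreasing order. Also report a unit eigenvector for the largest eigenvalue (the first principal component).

Step 1 — characteristic polynomial of 2×2 Sigma:
  det(Sigma - λI) = λ² - trace · λ + det = 0.
  trace = 19 + 15 = 34, det = 19·15 - (-5)² = 260.
Step 2 — discriminant:
  Δ = trace² - 4·det = 1156 - 1040 = 116.
Step 3 — eigenvalues:
  λ = (trace ± √Δ)/2 = (34 ± 10.7703)/2,
  λ_1 = 22.3852,  λ_2 = 11.6148.

Step 4 — unit eigenvector for λ_1: solve (Sigma - λ_1 I)v = 0. First row:
  (19 - 22.3852)·v_x + (-5)·v_y = 0, i.e. (-3.3852)·v_x + (-5)·v_y = 0,
  so v ∝ (b, λ_1 - a) = (-5, 3.3852); multiply by -1 so the first entry is positive: u = (5, -3.3852).
  ||u|| = √((5)² + (-3.3852)²) = √(36.4593) ≈ 6.0382,
  v_1 = u/||u|| ≈ (0.8281, -0.5606) (||v_1|| = 1).

λ_1 = 22.3852,  λ_2 = 11.6148;  v_1 ≈ (0.8281, -0.5606)


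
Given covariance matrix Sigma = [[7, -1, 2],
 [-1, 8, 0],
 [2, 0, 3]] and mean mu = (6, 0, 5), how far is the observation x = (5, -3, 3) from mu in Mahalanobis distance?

Step 1 — centre the observation: (x - mu) = (-1, -3, -2).

Step 2 — invert Sigma (cofactor / det for 3×3, or solve directly):
  Sigma^{-1} = [[0.1805, 0.0226, -0.1203],
 [0.0226, 0.1278, -0.015],
 [-0.1203, -0.015, 0.4135]].

Step 3 — form the quadratic (x - mu)^T · Sigma^{-1} · (x - mu):
  Sigma^{-1} · (x - mu) = (-0.0075, -0.3759, -0.6617).
  (x - mu)^T · [Sigma^{-1} · (x - mu)] = (-1)·(-0.0075) + (-3)·(-0.3759) + (-2)·(-0.6617) = 2.4586.

Step 4 — take square root: d = √(2.4586) ≈ 1.568.

d(x, mu) = √(2.4586) ≈ 1.568


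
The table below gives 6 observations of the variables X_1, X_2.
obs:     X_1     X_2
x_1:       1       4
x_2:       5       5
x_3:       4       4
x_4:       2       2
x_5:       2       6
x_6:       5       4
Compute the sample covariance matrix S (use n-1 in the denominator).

Step 1 — column means:
  mean(X_1) = (1 + 5 + 4 + 2 + 2 + 5) / 6 = 19/6 = 3.1667
  mean(X_2) = (4 + 5 + 4 + 2 + 6 + 4) / 6 = 25/6 = 4.1667

Step 2 — sample covariance S[i,j] = (1/(n-1)) · Σ_k (x_{k,i} - mean_i) · (x_{k,j} - mean_j), with n-1 = 5.
  S[X_1,X_1] = ((-2.1667)·(-2.1667) + (1.8333)·(1.8333) + (0.8333)·(0.8333) + (-1.1667)·(-1.1667) + (-1.1667)·(-1.1667) + (1.8333)·(1.8333)) / 5 = 14.8333/5 = 2.9667
  S[X_1,X_2] = ((-2.1667)·(-0.1667) + (1.8333)·(0.8333) + (0.8333)·(-0.1667) + (-1.1667)·(-2.1667) + (-1.1667)·(1.8333) + (1.8333)·(-0.1667)) / 5 = 1.8333/5 = 0.3667
  S[X_2,X_2] = ((-0.1667)·(-0.1667) + (0.8333)·(0.8333) + (-0.1667)·(-0.1667) + (-2.1667)·(-2.1667) + (1.8333)·(1.8333) + (-0.1667)·(-0.1667)) / 5 = 8.8333/5 = 1.7667

S is symmetric (S[j,i] = S[i,j]). Assembling:

S = [[2.9667, 0.3667],
 [0.3667, 1.7667]]


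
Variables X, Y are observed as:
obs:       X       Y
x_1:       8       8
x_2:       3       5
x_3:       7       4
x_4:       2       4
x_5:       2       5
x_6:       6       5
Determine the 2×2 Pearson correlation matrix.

Step 1 — column means:
  mean(X) = (8 + 3 + 7 + 2 + 2 + 6) / 6 = 28/6 = 4.6667
  mean(Y) = (8 + 5 + 4 + 4 + 5 + 5) / 6 = 31/6 = 5.1667

Step 2 — sample variances and covariances s[i,j] = (1/(n-1)) · Σ_k (x_{k,i} - mean_i) · (x_{k,j} - mean_j), with n-1 = 5:
  s[X,X] = ((3.3333)·(3.3333) + (-1.6667)·(-1.6667) + (2.3333)·(2.3333) + (-2.6667)·(-2.6667) + (-2.6667)·(-2.6667) + (1.3333)·(1.3333)) / 5 = 35.3333/5 = 7.0667
  s[X,Y] = ((3.3333)·(2.8333) + (-1.6667)·(-0.1667) + (2.3333)·(-1.1667) + (-2.6667)·(-1.1667) + (-2.6667)·(-0.1667) + (1.3333)·(-0.1667)) / 5 = 10.3333/5 = 2.0667
  s[Y,Y] = ((2.8333)·(2.8333) + (-0.1667)·(-0.1667) + (-1.1667)·(-1.1667) + (-1.1667)·(-1.1667) + (-0.1667)·(-0.1667) + (-0.1667)·(-0.1667)) / 5 = 10.8333/5 = 2.1667
  Sample standard deviations s_i = √(s[i,i]):
  s(X) = √(7.0667) = 2.6583
  s(Y) = √(2.1667) = 1.472

Step 3 — r_{ij} = s_{ij} / (s_i · s_j):
  r[X,X] = 1 (diagonal).
  r[X,Y] = 2.0667 / (2.6583 · 1.472) = 2.0667 / 3.9129 = 0.5282
  r[Y,Y] = 1 (diagonal).

R is symmetric with unit diagonal. Assembling:

R = [[1, 0.5282],
 [0.5282, 1]]


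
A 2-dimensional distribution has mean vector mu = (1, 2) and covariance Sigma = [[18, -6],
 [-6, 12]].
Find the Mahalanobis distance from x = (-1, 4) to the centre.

Step 1 — centre the observation: (x - mu) = (-2, 2).

Step 2 — invert Sigma. det(Sigma) = 18·12 - (-6)² = 180.
  Sigma^{-1} = (1/det) · [[d, -b], [-b, a]] = [[0.0667, 0.0333],
 [0.0333, 0.1]].

Step 3 — form the quadratic (x - mu)^T · Sigma^{-1} · (x - mu):
  Sigma^{-1} · (x - mu) = (-0.0667, 0.1333).
  (x - mu)^T · [Sigma^{-1} · (x - mu)] = (-2)·(-0.0667) + (2)·(0.1333) = 0.4.

Step 4 — take square root: d = √(0.4) ≈ 0.6325.

d(x, mu) = √(0.4) ≈ 0.6325


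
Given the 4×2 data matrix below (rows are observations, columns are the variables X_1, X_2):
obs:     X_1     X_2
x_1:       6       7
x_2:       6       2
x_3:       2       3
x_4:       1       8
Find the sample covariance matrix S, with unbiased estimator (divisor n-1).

Step 1 — column means:
  mean(X_1) = (6 + 6 + 2 + 1) / 4 = 15/4 = 3.75
  mean(X_2) = (7 + 2 + 3 + 8) / 4 = 20/4 = 5

Step 2 — sample covariance S[i,j] = (1/(n-1)) · Σ_k (x_{k,i} - mean_i) · (x_{k,j} - mean_j), with n-1 = 3.
  S[X_1,X_1] = ((2.25)·(2.25) + (2.25)·(2.25) + (-1.75)·(-1.75) + (-2.75)·(-2.75)) / 3 = 20.75/3 = 6.9167
  S[X_1,X_2] = ((2.25)·(2) + (2.25)·(-3) + (-1.75)·(-2) + (-2.75)·(3)) / 3 = -7/3 = -2.3333
  S[X_2,X_2] = ((2)·(2) + (-3)·(-3) + (-2)·(-2) + (3)·(3)) / 3 = 26/3 = 8.6667

S is symmetric (S[j,i] = S[i,j]). Assembling:

S = [[6.9167, -2.3333],
 [-2.3333, 8.6667]]


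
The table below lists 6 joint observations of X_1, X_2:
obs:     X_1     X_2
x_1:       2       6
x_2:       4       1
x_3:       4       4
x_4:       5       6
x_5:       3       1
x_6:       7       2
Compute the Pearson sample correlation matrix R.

Step 1 — column means:
  mean(X_1) = (2 + 4 + 4 + 5 + 3 + 7) / 6 = 25/6 = 4.1667
  mean(X_2) = (6 + 1 + 4 + 6 + 1 + 2) / 6 = 20/6 = 3.3333

Step 2 — sample variances and covariances s[i,j] = (1/(n-1)) · Σ_k (x_{k,i} - mean_i) · (x_{k,j} - mean_j), with n-1 = 5:
  s[X_1,X_1] = ((-2.1667)·(-2.1667) + (-0.1667)·(-0.1667) + (-0.1667)·(-0.1667) + (0.8333)·(0.8333) + (-1.1667)·(-1.1667) + (2.8333)·(2.8333)) / 5 = 14.8333/5 = 2.9667
  s[X_1,X_2] = ((-2.1667)·(2.6667) + (-0.1667)·(-2.3333) + (-0.1667)·(0.6667) + (0.8333)·(2.6667) + (-1.1667)·(-2.3333) + (2.8333)·(-1.3333)) / 5 = -4.3333/5 = -0.8667
  s[X_2,X_2] = ((2.6667)·(2.6667) + (-2.3333)·(-2.3333) + (0.6667)·(0.6667) + (2.6667)·(2.6667) + (-2.3333)·(-2.3333) + (-1.3333)·(-1.3333)) / 5 = 27.3333/5 = 5.4667
  Sample standard deviations s_i = √(s[i,i]):
  s(X_1) = √(2.9667) = 1.7224
  s(X_2) = √(5.4667) = 2.3381

Step 3 — r_{ij} = s_{ij} / (s_i · s_j):
  r[X_1,X_1] = 1 (diagonal).
  r[X_1,X_2] = -0.8667 / (1.7224 · 2.3381) = -0.8667 / 4.0271 = -0.2152
  r[X_2,X_2] = 1 (diagonal).

R is symmetric with unit diagonal. Assembling:

R = [[1, -0.2152],
 [-0.2152, 1]]


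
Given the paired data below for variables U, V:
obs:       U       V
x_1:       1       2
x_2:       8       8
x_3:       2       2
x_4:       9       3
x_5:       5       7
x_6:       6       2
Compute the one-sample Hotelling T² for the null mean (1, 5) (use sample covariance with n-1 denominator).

Step 1 — sample mean vector:
  mean(U) = (1 + 8 + 2 + 9 + 5 + 6) / 6 = 31/6 = 5.1667
  mean(V) = (2 + 8 + 2 + 3 + 7 + 2) / 6 = 24/6 = 4
  x̄ = (5.1667, 4),  deviation x̄ - mu_0 = (5.1667, 4) - (1, 5) = (4.1667, -1).

Step 2 — sample covariance matrix, S[i,j] = (1/(n-1)) · Σ_k (x_{k,i} - mean_i) · (x_{k,j} - mean_j), divisor n-1 = 5:
  S[U,U] = ((-4.1667)·(-4.1667) + (2.8333)·(2.8333) + (-3.1667)·(-3.1667) + (3.8333)·(3.8333) + (-0.1667)·(-0.1667) + (0.8333)·(0.8333)) / 5 = 50.8333/5 = 10.1667
  S[U,V] = ((-4.1667)·(-2) + (2.8333)·(4) + (-3.1667)·(-2) + (3.8333)·(-1) + (-0.1667)·(3) + (0.8333)·(-2)) / 5 = 20/5 = 4
  S[V,V] = ((-2)·(-2) + (4)·(4) + (-2)·(-2) + (-1)·(-1) + (3)·(3) + (-2)·(-2)) / 5 = 38/5 = 7.6
  S = [[10.1667, 4],
 [4, 7.6]].

Step 3 — invert S. det(S) = 10.1667·7.6 - (4)² = 61.2667.
  S^{-1} = (1/det) · [[d, -b], [-b, a]] = [[0.124, -0.0653],
 [-0.0653, 0.1659]].

Step 4 — quadratic form (x̄ - mu_0)^T · S^{-1} · (x̄ - mu_0):
  S^{-1} · (x̄ - mu_0) = (0.5822, -0.438),
  (x̄ - mu_0)^T · [...] = (4.1667)·(0.5822) + (-1)·(-0.438) = 2.8636.

Step 5 — scale by n: T² = 6 · 2.8636 = 17.1817.

T² ≈ 17.1817


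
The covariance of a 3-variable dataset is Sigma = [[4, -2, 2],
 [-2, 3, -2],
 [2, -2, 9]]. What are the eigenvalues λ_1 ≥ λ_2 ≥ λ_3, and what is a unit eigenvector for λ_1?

Step 1 — characteristic polynomial p(λ) = det(λI - Sigma) = λ³ - tr·λ² + c_1·λ - det, where tr = trace, c_1 = sum of the principal 2×2 minors, det = det(Sigma):
  tr = 4 + 3 + 9 = 16,
  c_1 = (4·3 - (-2)²) + (4·9 - (2)²) + (3·9 - (-2)²) = 8 + 32 + 23 = 63,
  det = 4·(3·9 - (-2)²) - (-2)·((-2)·9 - (-2)·(2)) + (2)·((-2)·(-2) - 3·(2)) = 4·(23) - (-2)·(-14) + (2)·(-2) = 60.
  So p(λ) = λ³ - 16λ² + 63λ - 60.
Step 2 — look for an integer root (rational root theorem: any rational root is an integer divisor of 60). Testing λ = 4:
  p(4) = 64 - 256 + 252 - 60 = 0  ✓
  Dividing out (λ - 4): p(λ) = (λ - 4)(λ² - 12λ + 15).
Step 3 — remaining eigenvalues from the quadratic λ² - 12λ + 15 = 0:
  Δ = 12² - 4·15 = 144 - 60 = 84,  λ = (12 ± √84)/2 = (12 ± 9.1652)/2 ≈ 10.5826 or 1.4174.
  Sorted: λ_1 = 10.5826,  λ_2 = 4,  λ_3 = 1.4174  (check: sum = 16 = tr ✓).

Step 4 — unit eigenvector for λ_1 ≈ 10.5826: v spans the null space of (Sigma - λ_1 I), whose rows are
  r_1 = (-6.5826, -2, 2),  r_2 = (-2, -7.5826, -2),  r_3 = (2, -2, -1.5826).
  v is orthogonal to every row, so take v ∝ r_1 × r_2 = ((-2)·(-2) - (2)·(-7.5826), (2)·(-2) - (-6.5826)·(-2), (-6.5826)·(-7.5826) - (-2)·(-2)) ≈ (19.1652, -17.1652, 45.9129).
  Let u = (19.1652, -17.1652, 45.9129).
  ||u|| = √((19.1652)² + (-17.1652)² + (45.9129)²) = √(2769.9379) ≈ 52.6302,  v_1 = u/||u|| ≈ (0.3641, -0.3261, 0.8724) (||v_1|| = 1).

λ_1 = 10.5826,  λ_2 = 4,  λ_3 = 1.4174;  v_1 ≈ (0.3641, -0.3261, 0.8724)


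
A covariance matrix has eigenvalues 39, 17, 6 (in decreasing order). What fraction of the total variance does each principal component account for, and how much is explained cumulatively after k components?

Step 1 — total variance = trace(Sigma) = Σ λ_i = 39 + 17 + 6 = 62.

Step 2 — fraction explained by component i = λ_i / Σ λ:
  PC1: 39/62 = 0.629
  PC2: 17/62 = 0.2742
  PC3: 6/62 = 0.0968

Step 3 — cumulative fraction after k components = (λ_1 + ... + λ_k) / Σ λ:
  k = 1: 39/62 = 0.629
  k = 2: (39 + 17)/62 = 56/62 = 0.9032
  k = 3: (39 + 17 + 6)/62 = 62/62 = 1

Summary (fraction, with percent):

explained: PC1 0.629 (62.9%), PC2 0.2742 (27.42%), PC3 0.0968 (9.68%);  cumulative: 0.629, 0.9032, 1


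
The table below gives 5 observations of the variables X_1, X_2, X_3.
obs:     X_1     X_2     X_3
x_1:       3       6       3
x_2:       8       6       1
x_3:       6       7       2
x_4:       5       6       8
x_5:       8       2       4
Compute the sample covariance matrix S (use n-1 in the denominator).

Step 1 — column means:
  mean(X_1) = (3 + 8 + 6 + 5 + 8) / 5 = 30/5 = 6
  mean(X_2) = (6 + 6 + 7 + 6 + 2) / 5 = 27/5 = 5.4
  mean(X_3) = (3 + 1 + 2 + 8 + 4) / 5 = 18/5 = 3.6

Step 2 — sample covariance S[i,j] = (1/(n-1)) · Σ_k (x_{k,i} - mean_i) · (x_{k,j} - mean_j), with n-1 = 4.
  S[X_1,X_1] = ((-3)·(-3) + (2)·(2) + (0)·(0) + (-1)·(-1) + (2)·(2)) / 4 = 18/4 = 4.5
  S[X_1,X_2] = ((-3)·(0.6) + (2)·(0.6) + (0)·(1.6) + (-1)·(0.6) + (2)·(-3.4)) / 4 = -8/4 = -2
  S[X_1,X_3] = ((-3)·(-0.6) + (2)·(-2.6) + (0)·(-1.6) + (-1)·(4.4) + (2)·(0.4)) / 4 = -7/4 = -1.75
  S[X_2,X_2] = ((0.6)·(0.6) + (0.6)·(0.6) + (1.6)·(1.6) + (0.6)·(0.6) + (-3.4)·(-3.4)) / 4 = 15.2/4 = 3.8
  S[X_2,X_3] = ((0.6)·(-0.6) + (0.6)·(-2.6) + (1.6)·(-1.6) + (0.6)·(4.4) + (-3.4)·(0.4)) / 4 = -3.2/4 = -0.8
  S[X_3,X_3] = ((-0.6)·(-0.6) + (-2.6)·(-2.6) + (-1.6)·(-1.6) + (4.4)·(4.4) + (0.4)·(0.4)) / 4 = 29.2/4 = 7.3

S is symmetric (S[j,i] = S[i,j]). Assembling:

S = [[4.5, -2, -1.75],
 [-2, 3.8, -0.8],
 [-1.75, -0.8, 7.3]]


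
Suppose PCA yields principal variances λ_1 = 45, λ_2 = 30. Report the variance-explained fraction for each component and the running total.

Step 1 — total variance = trace(Sigma) = Σ λ_i = 45 + 30 = 75.

Step 2 — fraction explained by component i = λ_i / Σ λ:
  PC1: 45/75 = 0.6
  PC2: 30/75 = 0.4

Step 3 — cumulative fraction after k components = (λ_1 + ... + λ_k) / Σ λ:
  k = 1: 45/75 = 0.6
  k = 2: (45 + 30)/75 = 75/75 = 1

Summary (fraction, with percent):

explained: PC1 0.6 (60%), PC2 0.4 (40%);  cumulative: 0.6, 1


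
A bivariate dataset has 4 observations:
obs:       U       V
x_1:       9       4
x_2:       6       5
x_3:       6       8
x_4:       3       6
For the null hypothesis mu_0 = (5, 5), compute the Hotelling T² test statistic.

Step 1 — sample mean vector:
  mean(U) = (9 + 6 + 6 + 3) / 4 = 24/4 = 6
  mean(V) = (4 + 5 + 8 + 6) / 4 = 23/4 = 5.75
  x̄ = (6, 5.75),  deviation x̄ - mu_0 = (6, 5.75) - (5, 5) = (1, 0.75).

Step 2 — sample covariance matrix, S[i,j] = (1/(n-1)) · Σ_k (x_{k,i} - mean_i) · (x_{k,j} - mean_j), divisor n-1 = 3:
  S[U,U] = ((3)·(3) + (0)·(0) + (0)·(0) + (-3)·(-3)) / 3 = 18/3 = 6
  S[U,V] = ((3)·(-1.75) + (0)·(-0.75) + (0)·(2.25) + (-3)·(0.25)) / 3 = -6/3 = -2
  S[V,V] = ((-1.75)·(-1.75) + (-0.75)·(-0.75) + (2.25)·(2.25) + (0.25)·(0.25)) / 3 = 8.75/3 = 2.9167
  S = [[6, -2],
 [-2, 2.9167]].

Step 3 — invert S. det(S) = 6·2.9167 - (-2)² = 13.5.
  S^{-1} = (1/det) · [[d, -b], [-b, a]] = [[0.216, 0.1481],
 [0.1481, 0.4444]].

Step 4 — quadratic form (x̄ - mu_0)^T · S^{-1} · (x̄ - mu_0):
  S^{-1} · (x̄ - mu_0) = (0.3272, 0.4815),
  (x̄ - mu_0)^T · [...] = (1)·(0.3272) + (0.75)·(0.4815) = 0.6883.

Step 5 — scale by n: T² = 4 · 0.6883 = 2.7531.

T² ≈ 2.7531


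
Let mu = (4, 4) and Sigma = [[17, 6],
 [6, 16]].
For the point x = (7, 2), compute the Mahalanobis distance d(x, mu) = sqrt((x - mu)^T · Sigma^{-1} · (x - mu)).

Step 1 — centre the observation: (x - mu) = (3, -2).

Step 2 — invert Sigma. det(Sigma) = 17·16 - (6)² = 236.
  Sigma^{-1} = (1/det) · [[d, -b], [-b, a]] = [[0.0678, -0.0254],
 [-0.0254, 0.072]].

Step 3 — form the quadratic (x - mu)^T · Sigma^{-1} · (x - mu):
  Sigma^{-1} · (x - mu) = (0.2542, -0.2203).
  (x - mu)^T · [Sigma^{-1} · (x - mu)] = (3)·(0.2542) + (-2)·(-0.2203) = 1.2034.

Step 4 — take square root: d = √(1.2034) ≈ 1.097.

d(x, mu) = √(1.2034) ≈ 1.097


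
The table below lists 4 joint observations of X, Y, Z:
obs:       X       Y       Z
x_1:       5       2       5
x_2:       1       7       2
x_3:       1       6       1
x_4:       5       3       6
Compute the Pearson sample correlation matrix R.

Step 1 — column means:
  mean(X) = (5 + 1 + 1 + 5) / 4 = 12/4 = 3
  mean(Y) = (2 + 7 + 6 + 3) / 4 = 18/4 = 4.5
  mean(Z) = (5 + 2 + 1 + 6) / 4 = 14/4 = 3.5

Step 2 — sample variances and covariances s[i,j] = (1/(n-1)) · Σ_k (x_{k,i} - mean_i) · (x_{k,j} - mean_j), with n-1 = 3:
  s[X,X] = ((2)·(2) + (-2)·(-2) + (-2)·(-2) + (2)·(2)) / 3 = 16/3 = 5.3333
  s[X,Y] = ((2)·(-2.5) + (-2)·(2.5) + (-2)·(1.5) + (2)·(-1.5)) / 3 = -16/3 = -5.3333
  s[X,Z] = ((2)·(1.5) + (-2)·(-1.5) + (-2)·(-2.5) + (2)·(2.5)) / 3 = 16/3 = 5.3333
  s[Y,Y] = ((-2.5)·(-2.5) + (2.5)·(2.5) + (1.5)·(1.5) + (-1.5)·(-1.5)) / 3 = 17/3 = 5.6667
  s[Y,Z] = ((-2.5)·(1.5) + (2.5)·(-1.5) + (1.5)·(-2.5) + (-1.5)·(2.5)) / 3 = -15/3 = -5
  s[Z,Z] = ((1.5)·(1.5) + (-1.5)·(-1.5) + (-2.5)·(-2.5) + (2.5)·(2.5)) / 3 = 17/3 = 5.6667
  Sample standard deviations s_i = √(s[i,i]):
  s(X) = √(5.3333) = 2.3094
  s(Y) = √(5.6667) = 2.3805
  s(Z) = √(5.6667) = 2.3805

Step 3 — r_{ij} = s_{ij} / (s_i · s_j):
  r[X,X] = 1 (diagonal).
  r[X,Y] = -5.3333 / (2.3094 · 2.3805) = -5.3333 / 5.4975 = -0.9701
  r[X,Z] = 5.3333 / (2.3094 · 2.3805) = 5.3333 / 5.4975 = 0.9701
  r[Y,Y] = 1 (diagonal).
  r[Y,Z] = -5 / (2.3805 · 2.3805) = -5 / 5.6667 = -0.8824
  r[Z,Z] = 1 (diagonal).

R is symmetric with unit diagonal. Assembling:

R = [[1, -0.9701, 0.9701],
 [-0.9701, 1, -0.8824],
 [0.9701, -0.8824, 1]]


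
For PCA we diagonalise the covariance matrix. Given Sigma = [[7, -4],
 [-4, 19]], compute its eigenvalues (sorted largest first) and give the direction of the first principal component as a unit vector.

Step 1 — characteristic polynomial of 2×2 Sigma:
  det(Sigma - λI) = λ² - trace · λ + det = 0.
  trace = 7 + 19 = 26, det = 7·19 - (-4)² = 117.
Step 2 — discriminant:
  Δ = trace² - 4·det = 676 - 468 = 208.
Step 3 — eigenvalues:
  λ = (trace ± √Δ)/2 = (26 ± 14.4222)/2,
  λ_1 = 20.2111,  λ_2 = 5.7889.

Step 4 — unit eigenvector for λ_1: solve (Sigma - λ_1 I)v = 0. First row:
  (7 - 20.2111)·v_x + (-4)·v_y = 0, i.e. (-13.2111)·v_x + (-4)·v_y = 0,
  so v ∝ (b, λ_1 - a) = (-4, 13.2111); multiply by -1 so the first entry is positive: u = (4, -13.2111).
  ||u|| = √((4)² + (-13.2111)²) = √(190.5332) ≈ 13.8034,
  v_1 = u/||u|| ≈ (0.2898, -0.9571) (||v_1|| = 1).

λ_1 = 20.2111,  λ_2 = 5.7889;  v_1 ≈ (0.2898, -0.9571)


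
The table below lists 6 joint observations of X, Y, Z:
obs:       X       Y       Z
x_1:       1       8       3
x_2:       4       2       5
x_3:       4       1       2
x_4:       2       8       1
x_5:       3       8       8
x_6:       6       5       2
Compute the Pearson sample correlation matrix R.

Step 1 — column means:
  mean(X) = (1 + 4 + 4 + 2 + 3 + 6) / 6 = 20/6 = 3.3333
  mean(Y) = (8 + 2 + 1 + 8 + 8 + 5) / 6 = 32/6 = 5.3333
  mean(Z) = (3 + 5 + 2 + 1 + 8 + 2) / 6 = 21/6 = 3.5

Step 2 — sample variances and covariances s[i,j] = (1/(n-1)) · Σ_k (x_{k,i} - mean_i) · (x_{k,j} - mean_j), with n-1 = 5:
  s[X,X] = ((-2.3333)·(-2.3333) + (0.6667)·(0.6667) + (0.6667)·(0.6667) + (-1.3333)·(-1.3333) + (-0.3333)·(-0.3333) + (2.6667)·(2.6667)) / 5 = 15.3333/5 = 3.0667
  s[X,Y] = ((-2.3333)·(2.6667) + (0.6667)·(-3.3333) + (0.6667)·(-4.3333) + (-1.3333)·(2.6667) + (-0.3333)·(2.6667) + (2.6667)·(-0.3333)) / 5 = -16.6667/5 = -3.3333
  s[X,Z] = ((-2.3333)·(-0.5) + (0.6667)·(1.5) + (0.6667)·(-1.5) + (-1.3333)·(-2.5) + (-0.3333)·(4.5) + (2.6667)·(-1.5)) / 5 = -1/5 = -0.2
  s[Y,Y] = ((2.6667)·(2.6667) + (-3.3333)·(-3.3333) + (-4.3333)·(-4.3333) + (2.6667)·(2.6667) + (2.6667)·(2.6667) + (-0.3333)·(-0.3333)) / 5 = 51.3333/5 = 10.2667
  s[Y,Z] = ((2.6667)·(-0.5) + (-3.3333)·(1.5) + (-4.3333)·(-1.5) + (2.6667)·(-2.5) + (2.6667)·(4.5) + (-0.3333)·(-1.5)) / 5 = 6/5 = 1.2
  s[Z,Z] = ((-0.5)·(-0.5) + (1.5)·(1.5) + (-1.5)·(-1.5) + (-2.5)·(-2.5) + (4.5)·(4.5) + (-1.5)·(-1.5)) / 5 = 33.5/5 = 6.7
  Sample standard deviations s_i = √(s[i,i]):
  s(X) = √(3.0667) = 1.7512
  s(Y) = √(10.2667) = 3.2042
  s(Z) = √(6.7) = 2.5884

Step 3 — r_{ij} = s_{ij} / (s_i · s_j):
  r[X,X] = 1 (diagonal).
  r[X,Y] = -3.3333 / (1.7512 · 3.2042) = -3.3333 / 5.6111 = -0.5941
  r[X,Z] = -0.2 / (1.7512 · 2.5884) = -0.2 / 4.5328 = -0.0441
  r[Y,Y] = 1 (diagonal).
  r[Y,Z] = 1.2 / (3.2042 · 2.5884) = 1.2 / 8.2938 = 0.1447
  r[Z,Z] = 1 (diagonal).

R is symmetric with unit diagonal. Assembling:

R = [[1, -0.5941, -0.0441],
 [-0.5941, 1, 0.1447],
 [-0.0441, 0.1447, 1]]


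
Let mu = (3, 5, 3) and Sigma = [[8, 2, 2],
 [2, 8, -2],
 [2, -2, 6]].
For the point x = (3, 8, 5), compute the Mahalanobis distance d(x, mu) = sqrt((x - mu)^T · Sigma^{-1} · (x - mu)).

Step 1 — centre the observation: (x - mu) = (0, 3, 2).

Step 2 — invert Sigma (cofactor / det for 3×3, or solve directly):
  Sigma^{-1} = [[0.1571, -0.0571, -0.0714],
 [-0.0571, 0.1571, 0.0714],
 [-0.0714, 0.0714, 0.2143]].

Step 3 — form the quadratic (x - mu)^T · Sigma^{-1} · (x - mu):
  Sigma^{-1} · (x - mu) = (-0.3143, 0.6143, 0.6429).
  (x - mu)^T · [Sigma^{-1} · (x - mu)] = (0)·(-0.3143) + (3)·(0.6143) + (2)·(0.6429) = 3.1286.

Step 4 — take square root: d = √(3.1286) ≈ 1.7688.

d(x, mu) = √(3.1286) ≈ 1.7688


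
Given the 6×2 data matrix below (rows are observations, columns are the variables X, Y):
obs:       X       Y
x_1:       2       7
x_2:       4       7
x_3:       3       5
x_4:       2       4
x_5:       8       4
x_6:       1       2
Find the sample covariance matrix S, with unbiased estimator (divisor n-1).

Step 1 — column means:
  mean(X) = (2 + 4 + 3 + 2 + 8 + 1) / 6 = 20/6 = 3.3333
  mean(Y) = (7 + 7 + 5 + 4 + 4 + 2) / 6 = 29/6 = 4.8333

Step 2 — sample covariance S[i,j] = (1/(n-1)) · Σ_k (x_{k,i} - mean_i) · (x_{k,j} - mean_j), with n-1 = 5.
  S[X,X] = ((-1.3333)·(-1.3333) + (0.6667)·(0.6667) + (-0.3333)·(-0.3333) + (-1.3333)·(-1.3333) + (4.6667)·(4.6667) + (-2.3333)·(-2.3333)) / 5 = 31.3333/5 = 6.2667
  S[X,Y] = ((-1.3333)·(2.1667) + (0.6667)·(2.1667) + (-0.3333)·(0.1667) + (-1.3333)·(-0.8333) + (4.6667)·(-0.8333) + (-2.3333)·(-2.8333)) / 5 = 2.3333/5 = 0.4667
  S[Y,Y] = ((2.1667)·(2.1667) + (2.1667)·(2.1667) + (0.1667)·(0.1667) + (-0.8333)·(-0.8333) + (-0.8333)·(-0.8333) + (-2.8333)·(-2.8333)) / 5 = 18.8333/5 = 3.7667

S is symmetric (S[j,i] = S[i,j]). Assembling:

S = [[6.2667, 0.4667],
 [0.4667, 3.7667]]


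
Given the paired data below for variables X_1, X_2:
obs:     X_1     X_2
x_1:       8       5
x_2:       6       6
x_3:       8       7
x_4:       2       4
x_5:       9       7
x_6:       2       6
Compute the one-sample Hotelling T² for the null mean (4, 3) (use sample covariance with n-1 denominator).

Step 1 — sample mean vector:
  mean(X_1) = (8 + 6 + 8 + 2 + 9 + 2) / 6 = 35/6 = 5.8333
  mean(X_2) = (5 + 6 + 7 + 4 + 7 + 6) / 6 = 35/6 = 5.8333
  x̄ = (5.8333, 5.8333),  deviation x̄ - mu_0 = (5.8333, 5.8333) - (4, 3) = (1.8333, 2.8333).

Step 2 — sample covariance matrix, S[i,j] = (1/(n-1)) · Σ_k (x_{k,i} - mean_i) · (x_{k,j} - mean_j), divisor n-1 = 5:
  S[X_1,X_1] = ((2.1667)·(2.1667) + (0.1667)·(0.1667) + (2.1667)·(2.1667) + (-3.8333)·(-3.8333) + (3.1667)·(3.1667) + (-3.8333)·(-3.8333)) / 5 = 48.8333/5 = 9.7667
  S[X_1,X_2] = ((2.1667)·(-0.8333) + (0.1667)·(0.1667) + (2.1667)·(1.1667) + (-3.8333)·(-1.8333) + (3.1667)·(1.1667) + (-3.8333)·(0.1667)) / 5 = 10.8333/5 = 2.1667
  S[X_2,X_2] = ((-0.8333)·(-0.8333) + (0.1667)·(0.1667) + (1.1667)·(1.1667) + (-1.8333)·(-1.8333) + (1.1667)·(1.1667) + (0.1667)·(0.1667)) / 5 = 6.8333/5 = 1.3667
  S = [[9.7667, 2.1667],
 [2.1667, 1.3667]].

Step 3 — invert S. det(S) = 9.7667·1.3667 - (2.1667)² = 8.6533.
  S^{-1} = (1/det) · [[d, -b], [-b, a]] = [[0.1579, -0.2504],
 [-0.2504, 1.1287]].

Step 4 — quadratic form (x̄ - mu_0)^T · S^{-1} · (x̄ - mu_0):
  S^{-1} · (x̄ - mu_0) = (-0.4199, 2.7388),
  (x̄ - mu_0)^T · [...] = (1.8333)·(-0.4199) + (2.8333)·(2.7388) = 6.9902.

Step 5 — scale by n: T² = 6 · 6.9902 = 41.9414.

T² ≈ 41.9414


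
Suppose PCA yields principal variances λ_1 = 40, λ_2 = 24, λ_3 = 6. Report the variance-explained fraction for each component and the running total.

Step 1 — total variance = trace(Sigma) = Σ λ_i = 40 + 24 + 6 = 70.

Step 2 — fraction explained by component i = λ_i / Σ λ:
  PC1: 40/70 = 0.5714
  PC2: 24/70 = 0.3429
  PC3: 6/70 = 0.0857

Step 3 — cumulative fraction after k components = (λ_1 + ... + λ_k) / Σ λ:
  k = 1: 40/70 = 0.5714
  k = 2: (40 + 24)/70 = 64/70 = 0.9143
  k = 3: (40 + 24 + 6)/70 = 70/70 = 1

Summary (fraction, with percent):

explained: PC1 0.5714 (57.14%), PC2 0.3429 (34.29%), PC3 0.0857 (8.57%);  cumulative: 0.5714, 0.9143, 1


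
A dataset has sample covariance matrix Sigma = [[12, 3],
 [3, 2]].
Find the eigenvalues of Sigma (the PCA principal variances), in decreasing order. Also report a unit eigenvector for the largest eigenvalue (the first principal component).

Step 1 — characteristic polynomial of 2×2 Sigma:
  det(Sigma - λI) = λ² - trace · λ + det = 0.
  trace = 12 + 2 = 14, det = 12·2 - (3)² = 15.
Step 2 — discriminant:
  Δ = trace² - 4·det = 196 - 60 = 136.
Step 3 — eigenvalues:
  λ = (trace ± √Δ)/2 = (14 ± 11.6619)/2,
  λ_1 = 12.831,  λ_2 = 1.169.

Step 4 — unit eigenvector for λ_1: solve (Sigma - λ_1 I)v = 0. First row:
  (12 - 12.831)·v_x + (3)·v_y = 0, i.e. (-0.831)·v_x + (3)·v_y = 0,
  so v ∝ (b, λ_1 - a) = (3, 0.831) = u.
  ||u|| = √((3)² + (0.831)²) = √(9.6905) ≈ 3.113,
  v_1 = u/||u|| ≈ (0.9637, 0.2669) (||v_1|| = 1).

λ_1 = 12.831,  λ_2 = 1.169;  v_1 ≈ (0.9637, 0.2669)


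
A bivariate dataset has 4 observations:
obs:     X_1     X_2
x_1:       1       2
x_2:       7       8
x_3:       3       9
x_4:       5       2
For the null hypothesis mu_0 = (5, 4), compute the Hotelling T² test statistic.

Step 1 — sample mean vector:
  mean(X_1) = (1 + 7 + 3 + 5) / 4 = 16/4 = 4
  mean(X_2) = (2 + 8 + 9 + 2) / 4 = 21/4 = 5.25
  x̄ = (4, 5.25),  deviation x̄ - mu_0 = (4, 5.25) - (5, 4) = (-1, 1.25).

Step 2 — sample covariance matrix, S[i,j] = (1/(n-1)) · Σ_k (x_{k,i} - mean_i) · (x_{k,j} - mean_j), divisor n-1 = 3:
  S[X_1,X_1] = ((-3)·(-3) + (3)·(3) + (-1)·(-1) + (1)·(1)) / 3 = 20/3 = 6.6667
  S[X_1,X_2] = ((-3)·(-3.25) + (3)·(2.75) + (-1)·(3.75) + (1)·(-3.25)) / 3 = 11/3 = 3.6667
  S[X_2,X_2] = ((-3.25)·(-3.25) + (2.75)·(2.75) + (3.75)·(3.75) + (-3.25)·(-3.25)) / 3 = 42.75/3 = 14.25
  S = [[6.6667, 3.6667],
 [3.6667, 14.25]].

Step 3 — invert S. det(S) = 6.6667·14.25 - (3.6667)² = 81.5556.
  S^{-1} = (1/det) · [[d, -b], [-b, a]] = [[0.1747, -0.045],
 [-0.045, 0.0817]].

Step 4 — quadratic form (x̄ - mu_0)^T · S^{-1} · (x̄ - mu_0):
  S^{-1} · (x̄ - mu_0) = (-0.2309, 0.1471),
  (x̄ - mu_0)^T · [...] = (-1)·(-0.2309) + (1.25)·(0.1471) = 0.4149.

Step 5 — scale by n: T² = 4 · 0.4149 = 1.6594.

T² ≈ 1.6594


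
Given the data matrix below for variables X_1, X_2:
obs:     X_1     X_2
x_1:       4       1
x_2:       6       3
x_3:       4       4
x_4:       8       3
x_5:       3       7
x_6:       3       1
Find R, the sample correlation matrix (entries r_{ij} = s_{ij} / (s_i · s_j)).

Step 1 — column means:
  mean(X_1) = (4 + 6 + 4 + 8 + 3 + 3) / 6 = 28/6 = 4.6667
  mean(X_2) = (1 + 3 + 4 + 3 + 7 + 1) / 6 = 19/6 = 3.1667

Step 2 — sample variances and covariances s[i,j] = (1/(n-1)) · Σ_k (x_{k,i} - mean_i) · (x_{k,j} - mean_j), with n-1 = 5:
  s[X_1,X_1] = ((-0.6667)·(-0.6667) + (1.3333)·(1.3333) + (-0.6667)·(-0.6667) + (3.3333)·(3.3333) + (-1.6667)·(-1.6667) + (-1.6667)·(-1.6667)) / 5 = 19.3333/5 = 3.8667
  s[X_1,X_2] = ((-0.6667)·(-2.1667) + (1.3333)·(-0.1667) + (-0.6667)·(0.8333) + (3.3333)·(-0.1667) + (-1.6667)·(3.8333) + (-1.6667)·(-2.1667)) / 5 = -2.6667/5 = -0.5333
  s[X_2,X_2] = ((-2.1667)·(-2.1667) + (-0.1667)·(-0.1667) + (0.8333)·(0.8333) + (-0.1667)·(-0.1667) + (3.8333)·(3.8333) + (-2.1667)·(-2.1667)) / 5 = 24.8333/5 = 4.9667
  Sample standard deviations s_i = √(s[i,i]):
  s(X_1) = √(3.8667) = 1.9664
  s(X_2) = √(4.9667) = 2.2286

Step 3 — r_{ij} = s_{ij} / (s_i · s_j):
  r[X_1,X_1] = 1 (diagonal).
  r[X_1,X_2] = -0.5333 / (1.9664 · 2.2286) = -0.5333 / 4.3823 = -0.1217
  r[X_2,X_2] = 1 (diagonal).

R is symmetric with unit diagonal. Assembling:

R = [[1, -0.1217],
 [-0.1217, 1]]


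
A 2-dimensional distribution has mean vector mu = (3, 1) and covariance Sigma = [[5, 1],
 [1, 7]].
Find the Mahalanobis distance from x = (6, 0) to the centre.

Step 1 — centre the observation: (x - mu) = (3, -1).

Step 2 — invert Sigma. det(Sigma) = 5·7 - (1)² = 34.
  Sigma^{-1} = (1/det) · [[d, -b], [-b, a]] = [[0.2059, -0.0294],
 [-0.0294, 0.1471]].

Step 3 — form the quadratic (x - mu)^T · Sigma^{-1} · (x - mu):
  Sigma^{-1} · (x - mu) = (0.6471, -0.2353).
  (x - mu)^T · [Sigma^{-1} · (x - mu)] = (3)·(0.6471) + (-1)·(-0.2353) = 2.1765.

Step 4 — take square root: d = √(2.1765) ≈ 1.4753.

d(x, mu) = √(2.1765) ≈ 1.4753


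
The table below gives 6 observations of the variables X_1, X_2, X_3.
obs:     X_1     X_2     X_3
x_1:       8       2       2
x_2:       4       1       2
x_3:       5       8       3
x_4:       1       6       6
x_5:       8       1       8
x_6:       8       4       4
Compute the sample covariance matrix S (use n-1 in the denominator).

Step 1 — column means:
  mean(X_1) = (8 + 4 + 5 + 1 + 8 + 8) / 6 = 34/6 = 5.6667
  mean(X_2) = (2 + 1 + 8 + 6 + 1 + 4) / 6 = 22/6 = 3.6667
  mean(X_3) = (2 + 2 + 3 + 6 + 8 + 4) / 6 = 25/6 = 4.1667

Step 2 — sample covariance S[i,j] = (1/(n-1)) · Σ_k (x_{k,i} - mean_i) · (x_{k,j} - mean_j), with n-1 = 5.
  S[X_1,X_1] = ((2.3333)·(2.3333) + (-1.6667)·(-1.6667) + (-0.6667)·(-0.6667) + (-4.6667)·(-4.6667) + (2.3333)·(2.3333) + (2.3333)·(2.3333)) / 5 = 41.3333/5 = 8.2667
  S[X_1,X_2] = ((2.3333)·(-1.6667) + (-1.6667)·(-2.6667) + (-0.6667)·(4.3333) + (-4.6667)·(2.3333) + (2.3333)·(-2.6667) + (2.3333)·(0.3333)) / 5 = -18.6667/5 = -3.7333
  S[X_1,X_3] = ((2.3333)·(-2.1667) + (-1.6667)·(-2.1667) + (-0.6667)·(-1.1667) + (-4.6667)·(1.8333) + (2.3333)·(3.8333) + (2.3333)·(-0.1667)) / 5 = -0.6667/5 = -0.1333
  S[X_2,X_2] = ((-1.6667)·(-1.6667) + (-2.6667)·(-2.6667) + (4.3333)·(4.3333) + (2.3333)·(2.3333) + (-2.6667)·(-2.6667) + (0.3333)·(0.3333)) / 5 = 41.3333/5 = 8.2667
  S[X_2,X_3] = ((-1.6667)·(-2.1667) + (-2.6667)·(-2.1667) + (4.3333)·(-1.1667) + (2.3333)·(1.8333) + (-2.6667)·(3.8333) + (0.3333)·(-0.1667)) / 5 = -1.6667/5 = -0.3333
  S[X_3,X_3] = ((-2.1667)·(-2.1667) + (-2.1667)·(-2.1667) + (-1.1667)·(-1.1667) + (1.8333)·(1.8333) + (3.8333)·(3.8333) + (-0.1667)·(-0.1667)) / 5 = 28.8333/5 = 5.7667

S is symmetric (S[j,i] = S[i,j]). Assembling:

S = [[8.2667, -3.7333, -0.1333],
 [-3.7333, 8.2667, -0.3333],
 [-0.1333, -0.3333, 5.7667]]


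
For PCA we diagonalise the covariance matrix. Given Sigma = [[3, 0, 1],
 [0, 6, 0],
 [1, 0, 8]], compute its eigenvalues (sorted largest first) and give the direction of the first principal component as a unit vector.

Step 1 — characteristic polynomial p(λ) = det(λI - Sigma) = λ³ - tr·λ² + c_1·λ - det, where tr = trace, c_1 = sum of the principal 2×2 minors, det = det(Sigma):
  tr = 3 + 6 + 8 = 17,
  c_1 = (3·6 - (0)²) + (3·8 - (1)²) + (6·8 - (0)²) = 18 + 23 + 48 = 89,
  det = 3·(6·8 - (0)²) - (0)·((0)·8 - (0)·(1)) + (1)·((0)·(0) - 6·(1)) = 3·(48) - (0)·(0) + (1)·(-6) = 138.
  So p(λ) = λ³ - 17λ² + 89λ - 138.
Step 2 — look for an integer root (rational root theorem: any rational root is an integer divisor of 138). Testing λ = 6:
  p(6) = 216 - 612 + 534 - 138 = 0  ✓
  Dividing out (λ - 6): p(λ) = (λ - 6)(λ² - 11λ + 23).
Step 3 — remaining eigenvalues from the quadratic λ² - 11λ + 23 = 0:
  Δ = 11² - 4·23 = 121 - 92 = 29,  λ = (11 ± √29)/2 = (11 ± 5.3852)/2 ≈ 8.1926 or 2.8074.
  Sorted: λ_1 = 8.1926,  λ_2 = 6,  λ_3 = 2.8074  (check: sum = 17 = tr ✓).

Step 4 — unit eigenvector for λ_1 ≈ 8.1926: v spans the null space of (Sigma - λ_1 I), whose rows are
  r_1 = (-5.1926, 0, 1),  r_2 = (0, -2.1926, 0),  r_3 = (1, 0, -0.1926).
  v is orthogonal to every row, so take v ∝ r_1 × r_2 = ((0)·(0) - (1)·(-2.1926), (1)·(0) - (-5.1926)·(0), (-5.1926)·(-2.1926) - (0)·(0)) ≈ (2.1926, 0, 11.3852).
  Let u = (2.1926, 0, 11.3852).
  ||u|| = √((2.1926)² + (0)² + (11.3852)²) = √(134.4294) ≈ 11.5944,  v_1 = u/||u|| ≈ (0.1891, 0, 0.982) (||v_1|| = 1).

λ_1 = 8.1926,  λ_2 = 6,  λ_3 = 2.8074;  v_1 ≈ (0.1891, 0, 0.982)


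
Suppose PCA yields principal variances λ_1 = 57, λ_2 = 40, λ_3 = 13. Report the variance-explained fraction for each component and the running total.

Step 1 — total variance = trace(Sigma) = Σ λ_i = 57 + 40 + 13 = 110.

Step 2 — fraction explained by component i = λ_i / Σ λ:
  PC1: 57/110 = 0.5182
  PC2: 40/110 = 0.3636
  PC3: 13/110 = 0.1182

Step 3 — cumulative fraction after k components = (λ_1 + ... + λ_k) / Σ λ:
  k = 1: 57/110 = 0.5182
  k = 2: (57 + 40)/110 = 97/110 = 0.8818
  k = 3: (57 + 40 + 13)/110 = 110/110 = 1

Summary (fraction, with percent):

explained: PC1 0.5182 (51.82%), PC2 0.3636 (36.36%), PC3 0.1182 (11.82%);  cumulative: 0.5182, 0.8818, 1


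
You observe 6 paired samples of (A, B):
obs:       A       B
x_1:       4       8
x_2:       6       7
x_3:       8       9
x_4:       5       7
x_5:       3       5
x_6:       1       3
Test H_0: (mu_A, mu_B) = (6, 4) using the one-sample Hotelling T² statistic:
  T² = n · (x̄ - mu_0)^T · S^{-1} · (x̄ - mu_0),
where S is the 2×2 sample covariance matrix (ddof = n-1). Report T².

Step 1 — sample mean vector:
  mean(A) = (4 + 6 + 8 + 5 + 3 + 1) / 6 = 27/6 = 4.5
  mean(B) = (8 + 7 + 9 + 7 + 5 + 3) / 6 = 39/6 = 6.5
  x̄ = (4.5, 6.5),  deviation x̄ - mu_0 = (4.5, 6.5) - (6, 4) = (-1.5, 2.5).

Step 2 — sample covariance matrix, S[i,j] = (1/(n-1)) · Σ_k (x_{k,i} - mean_i) · (x_{k,j} - mean_j), divisor n-1 = 5:
  S[A,A] = ((-0.5)·(-0.5) + (1.5)·(1.5) + (3.5)·(3.5) + (0.5)·(0.5) + (-1.5)·(-1.5) + (-3.5)·(-3.5)) / 5 = 29.5/5 = 5.9
  S[A,B] = ((-0.5)·(1.5) + (1.5)·(0.5) + (3.5)·(2.5) + (0.5)·(0.5) + (-1.5)·(-1.5) + (-3.5)·(-3.5)) / 5 = 23.5/5 = 4.7
  S[B,B] = ((1.5)·(1.5) + (0.5)·(0.5) + (2.5)·(2.5) + (0.5)·(0.5) + (-1.5)·(-1.5) + (-3.5)·(-3.5)) / 5 = 23.5/5 = 4.7
  S = [[5.9, 4.7],
 [4.7, 4.7]].

Step 3 — invert S. det(S) = 5.9·4.7 - (4.7)² = 5.64.
  S^{-1} = (1/det) · [[d, -b], [-b, a]] = [[0.8333, -0.8333],
 [-0.8333, 1.0461]].

Step 4 — quadratic form (x̄ - mu_0)^T · S^{-1} · (x̄ - mu_0):
  S^{-1} · (x̄ - mu_0) = (-3.3333, 3.8652),
  (x̄ - mu_0)^T · [...] = (-1.5)·(-3.3333) + (2.5)·(3.8652) = 14.6631.

Step 5 — scale by n: T² = 6 · 14.6631 = 87.9787.

T² ≈ 87.9787


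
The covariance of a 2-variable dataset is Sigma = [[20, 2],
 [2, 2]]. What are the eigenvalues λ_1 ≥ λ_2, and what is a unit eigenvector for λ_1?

Step 1 — characteristic polynomial of 2×2 Sigma:
  det(Sigma - λI) = λ² - trace · λ + det = 0.
  trace = 20 + 2 = 22, det = 20·2 - (2)² = 36.
Step 2 — discriminant:
  Δ = trace² - 4·det = 484 - 144 = 340.
Step 3 — eigenvalues:
  λ = (trace ± √Δ)/2 = (22 ± 18.4391)/2,
  λ_1 = 20.2195,  λ_2 = 1.7805.

Step 4 — unit eigenvector for λ_1: solve (Sigma - λ_1 I)v = 0. First row:
  (20 - 20.2195)·v_x + (2)·v_y = 0, i.e. (-0.2195)·v_x + (2)·v_y = 0,
  so v ∝ (b, λ_1 - a) = (2, 0.2195) = u.
  ||u|| = √((2)² + (0.2195)²) = √(4.0482) ≈ 2.012,
  v_1 = u/||u|| ≈ (0.994, 0.1091) (||v_1|| = 1).

λ_1 = 20.2195,  λ_2 = 1.7805;  v_1 ≈ (0.994, 0.1091)


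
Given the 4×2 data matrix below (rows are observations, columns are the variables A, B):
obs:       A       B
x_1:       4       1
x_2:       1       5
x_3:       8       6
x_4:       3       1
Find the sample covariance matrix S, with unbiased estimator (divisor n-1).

Step 1 — column means:
  mean(A) = (4 + 1 + 8 + 3) / 4 = 16/4 = 4
  mean(B) = (1 + 5 + 6 + 1) / 4 = 13/4 = 3.25

Step 2 — sample covariance S[i,j] = (1/(n-1)) · Σ_k (x_{k,i} - mean_i) · (x_{k,j} - mean_j), with n-1 = 3.
  S[A,A] = ((0)·(0) + (-3)·(-3) + (4)·(4) + (-1)·(-1)) / 3 = 26/3 = 8.6667
  S[A,B] = ((0)·(-2.25) + (-3)·(1.75) + (4)·(2.75) + (-1)·(-2.25)) / 3 = 8/3 = 2.6667
  S[B,B] = ((-2.25)·(-2.25) + (1.75)·(1.75) + (2.75)·(2.75) + (-2.25)·(-2.25)) / 3 = 20.75/3 = 6.9167

S is symmetric (S[j,i] = S[i,j]). Assembling:

S = [[8.6667, 2.6667],
 [2.6667, 6.9167]]


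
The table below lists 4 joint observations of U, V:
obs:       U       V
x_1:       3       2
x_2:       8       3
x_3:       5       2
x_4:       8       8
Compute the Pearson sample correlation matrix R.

Step 1 — column means:
  mean(U) = (3 + 8 + 5 + 8) / 4 = 24/4 = 6
  mean(V) = (2 + 3 + 2 + 8) / 4 = 15/4 = 3.75

Step 2 — sample variances and covariances s[i,j] = (1/(n-1)) · Σ_k (x_{k,i} - mean_i) · (x_{k,j} - mean_j), with n-1 = 3:
  s[U,U] = ((-3)·(-3) + (2)·(2) + (-1)·(-1) + (2)·(2)) / 3 = 18/3 = 6
  s[U,V] = ((-3)·(-1.75) + (2)·(-0.75) + (-1)·(-1.75) + (2)·(4.25)) / 3 = 14/3 = 4.6667
  s[V,V] = ((-1.75)·(-1.75) + (-0.75)·(-0.75) + (-1.75)·(-1.75) + (4.25)·(4.25)) / 3 = 24.75/3 = 8.25
  Sample standard deviations s_i = √(s[i,i]):
  s(U) = √(6) = 2.4495
  s(V) = √(8.25) = 2.8723

Step 3 — r_{ij} = s_{ij} / (s_i · s_j):
  r[U,U] = 1 (diagonal).
  r[U,V] = 4.6667 / (2.4495 · 2.8723) = 4.6667 / 7.0356 = 0.6633
  r[V,V] = 1 (diagonal).

R is symmetric with unit diagonal. Assembling:

R = [[1, 0.6633],
 [0.6633, 1]]


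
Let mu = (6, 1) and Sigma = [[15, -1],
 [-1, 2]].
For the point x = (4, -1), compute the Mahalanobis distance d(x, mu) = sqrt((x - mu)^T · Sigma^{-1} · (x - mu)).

Step 1 — centre the observation: (x - mu) = (-2, -2).

Step 2 — invert Sigma. det(Sigma) = 15·2 - (-1)² = 29.
  Sigma^{-1} = (1/det) · [[d, -b], [-b, a]] = [[0.069, 0.0345],
 [0.0345, 0.5172]].

Step 3 — form the quadratic (x - mu)^T · Sigma^{-1} · (x - mu):
  Sigma^{-1} · (x - mu) = (-0.2069, -1.1034).
  (x - mu)^T · [Sigma^{-1} · (x - mu)] = (-2)·(-0.2069) + (-2)·(-1.1034) = 2.6207.

Step 4 — take square root: d = √(2.6207) ≈ 1.6189.

d(x, mu) = √(2.6207) ≈ 1.6189


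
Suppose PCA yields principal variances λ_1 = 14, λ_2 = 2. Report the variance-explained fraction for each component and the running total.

Step 1 — total variance = trace(Sigma) = Σ λ_i = 14 + 2 = 16.

Step 2 — fraction explained by component i = λ_i / Σ λ:
  PC1: 14/16 = 0.875
  PC2: 2/16 = 0.125

Step 3 — cumulative fraction after k components = (λ_1 + ... + λ_k) / Σ λ:
  k = 1: 14/16 = 0.875
  k = 2: (14 + 2)/16 = 16/16 = 1

Summary (fraction, with percent):

explained: PC1 0.875 (87.5%), PC2 0.125 (12.5%);  cumulative: 0.875, 1


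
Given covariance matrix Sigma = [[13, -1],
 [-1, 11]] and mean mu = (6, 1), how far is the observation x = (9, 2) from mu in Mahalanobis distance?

Step 1 — centre the observation: (x - mu) = (3, 1).

Step 2 — invert Sigma. det(Sigma) = 13·11 - (-1)² = 142.
  Sigma^{-1} = (1/det) · [[d, -b], [-b, a]] = [[0.0775, 0.007],
 [0.007, 0.0915]].

Step 3 — form the quadratic (x - mu)^T · Sigma^{-1} · (x - mu):
  Sigma^{-1} · (x - mu) = (0.2394, 0.1127).
  (x - mu)^T · [Sigma^{-1} · (x - mu)] = (3)·(0.2394) + (1)·(0.1127) = 0.831.

Step 4 — take square root: d = √(0.831) ≈ 0.9116.

d(x, mu) = √(0.831) ≈ 0.9116


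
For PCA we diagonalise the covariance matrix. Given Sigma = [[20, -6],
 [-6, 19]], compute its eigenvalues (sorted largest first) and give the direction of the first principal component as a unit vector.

Step 1 — characteristic polynomial of 2×2 Sigma:
  det(Sigma - λI) = λ² - trace · λ + det = 0.
  trace = 20 + 19 = 39, det = 20·19 - (-6)² = 344.
Step 2 — discriminant:
  Δ = trace² - 4·det = 1521 - 1376 = 145.
Step 3 — eigenvalues:
  λ = (trace ± √Δ)/2 = (39 ± 12.0416)/2,
  λ_1 = 25.5208,  λ_2 = 13.4792.

Step 4 — unit eigenvector for λ_1: solve (Sigma - λ_1 I)v = 0. First row:
  (20 - 25.5208)·v_x + (-6)·v_y = 0, i.e. (-5.5208)·v_x + (-6)·v_y = 0,
  so v ∝ (b, λ_1 - a) = (-6, 5.5208); multiply by -1 so the first entry is positive: u = (6, -5.5208).
  ||u|| = √((6)² + (-5.5208)²) = √(66.4792) ≈ 8.1535,
  v_1 = u/||u|| ≈ (0.7359, -0.6771) (||v_1|| = 1).

λ_1 = 25.5208,  λ_2 = 13.4792;  v_1 ≈ (0.7359, -0.6771)


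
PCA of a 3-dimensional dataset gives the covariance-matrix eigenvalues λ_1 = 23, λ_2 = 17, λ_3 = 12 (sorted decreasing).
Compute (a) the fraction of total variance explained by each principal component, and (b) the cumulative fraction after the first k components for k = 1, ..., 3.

Step 1 — total variance = trace(Sigma) = Σ λ_i = 23 + 17 + 12 = 52.

Step 2 — fraction explained by component i = λ_i / Σ λ:
  PC1: 23/52 = 0.4423
  PC2: 17/52 = 0.3269
  PC3: 12/52 = 0.2308

Step 3 — cumulative fraction after k components = (λ_1 + ... + λ_k) / Σ λ:
  k = 1: 23/52 = 0.4423
  k = 2: (23 + 17)/52 = 40/52 = 0.7692
  k = 3: (23 + 17 + 12)/52 = 52/52 = 1

Summary (fraction, with percent):

explained: PC1 0.4423 (44.23%), PC2 0.3269 (32.69%), PC3 0.2308 (23.08%);  cumulative: 0.4423, 0.7692, 1
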